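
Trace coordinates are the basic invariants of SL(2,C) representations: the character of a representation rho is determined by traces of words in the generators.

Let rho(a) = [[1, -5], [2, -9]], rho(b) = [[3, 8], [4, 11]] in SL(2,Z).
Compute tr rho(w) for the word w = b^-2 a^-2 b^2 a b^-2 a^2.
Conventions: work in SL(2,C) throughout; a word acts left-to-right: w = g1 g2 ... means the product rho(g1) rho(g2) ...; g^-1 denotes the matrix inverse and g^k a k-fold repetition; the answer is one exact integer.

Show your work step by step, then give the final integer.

rho(b^-1) = [[11, -8], [-4, 3]]
... * rho(b^-1) = [[11, -8], [-4, 3]]  ->  [[153, -112], [-56, 41]]
... * rho(a^-1) = [[-9, 5], [-2, 1]]  ->  [[-1153, 653], [422, -239]]
... * rho(a^-1) = [[-9, 5], [-2, 1]]  ->  [[9071, -5112], [-3320, 1871]]
... * rho(b) = [[3, 8], [4, 11]]  ->  [[6765, 16336], [-2476, -5979]]
... * rho(b) = [[3, 8], [4, 11]]  ->  [[85639, 233816], [-31344, -85577]]
... * rho(a) = [[1, -5], [2, -9]]  ->  [[553271, -2532539], [-202498, 926913]]
... * rho(b^-1) = [[11, -8], [-4, 3]]  ->  [[16216137, -12023785], [-5935130, 4400723]]
... * rho(b^-1) = [[11, -8], [-4, 3]]  ->  [[226472647, -165800451], [-82889322, 60683209]]
... * rho(a) = [[1, -5], [2, -9]]  ->  [[-105128255, 359840824], [38477096, -131702271]]
... * rho(a) = [[1, -5], [2, -9]]  ->  [[614553393, -2712926141], [-224927446, 992934959]]
tr = 614553393 + 992934959 = 1607488352

1607488352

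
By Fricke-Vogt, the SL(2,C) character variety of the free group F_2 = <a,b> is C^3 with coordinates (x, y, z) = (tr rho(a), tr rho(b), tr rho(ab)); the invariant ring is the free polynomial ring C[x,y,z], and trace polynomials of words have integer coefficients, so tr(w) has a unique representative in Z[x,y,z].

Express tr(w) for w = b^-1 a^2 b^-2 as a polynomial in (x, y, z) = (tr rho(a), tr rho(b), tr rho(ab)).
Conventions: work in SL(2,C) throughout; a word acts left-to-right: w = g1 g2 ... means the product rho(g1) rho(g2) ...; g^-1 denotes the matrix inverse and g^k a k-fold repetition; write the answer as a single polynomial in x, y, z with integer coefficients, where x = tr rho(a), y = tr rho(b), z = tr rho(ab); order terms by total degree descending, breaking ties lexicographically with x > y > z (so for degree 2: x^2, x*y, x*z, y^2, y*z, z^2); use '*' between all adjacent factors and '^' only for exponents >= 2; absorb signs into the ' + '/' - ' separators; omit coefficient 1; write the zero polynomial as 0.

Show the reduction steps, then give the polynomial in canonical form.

x^2*y^3 - x*y^2*z - 2*x^2*y - y^3 + x*z + 3*y

apply: trace(a^2) = trace(a) trace(a) - trace(1)  (reduce the a square) = x^2 - 2
apply: trace(a^2 b) = trace(a) trace(b a) - trace(b)  (reduce the a square) = x*z - y
use: trace(a^2 b^-1) = trace(a^2) trace(b) - trace(a^2 b)  (eliminate b^-1) = x^2*y - x*z - y
use: trace(b^-1 a^2 b^-1) = trace(a^2 b^-1) trace(b) - trace(a^2)  (eliminate b^-1) = x^2*y^2 - x*y*z - x^2 - y^2 + 2
use: trace(b^-1 a^2 b^-2) = trace(b^-1 a^2 b^-1) trace(b) - trace(b^-1 a^2)  (eliminate b^-1) = x^2*y^3 - x*y^2*z - 2*x^2*y - y^3 + x*z + 3*y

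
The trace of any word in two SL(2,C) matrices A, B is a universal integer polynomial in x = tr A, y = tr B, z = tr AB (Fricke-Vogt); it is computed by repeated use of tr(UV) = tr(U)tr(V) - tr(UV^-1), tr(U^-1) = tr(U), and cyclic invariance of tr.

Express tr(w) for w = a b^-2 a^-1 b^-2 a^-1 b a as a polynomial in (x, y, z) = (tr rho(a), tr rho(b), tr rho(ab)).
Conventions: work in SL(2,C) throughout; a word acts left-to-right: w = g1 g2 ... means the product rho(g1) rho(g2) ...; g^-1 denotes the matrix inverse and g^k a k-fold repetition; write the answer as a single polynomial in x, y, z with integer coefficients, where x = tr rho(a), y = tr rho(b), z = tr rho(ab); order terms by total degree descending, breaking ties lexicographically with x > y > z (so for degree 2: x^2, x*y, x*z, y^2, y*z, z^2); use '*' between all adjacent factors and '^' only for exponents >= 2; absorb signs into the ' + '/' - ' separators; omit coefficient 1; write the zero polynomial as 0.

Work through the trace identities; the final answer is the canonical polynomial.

-x^2*y^3*z^2 + 2*x^3*y^2*z + x*y^4*z + x*y^2*z^3 - x^4*y - x^2*y^3 - x^2*y*z^2 - 3*x*y^2*z + 3*x^2*y - y*z^2 + y

reduce: tr(b^2 a) = tr(b) tr(a b) - tr(a) = y*z - x
tr(b^2) = tr(b) tr(b) - tr(1) = y^2 - 2
so tr(b a^2 b) = tr(a) tr(b^2 a) - tr(b^2) = x*y*z - x^2 - y^2 + 2
tr(b a b a) = tr(a b) tr(a b) - tr(1)   [split at repeated a] = z^2 - 2
reduce: tr(b a^2 b a) = tr(a) tr(b a b a) - tr(b a b) = x*z^2 - y*z - x
tr(a^-1 b a^2 b) = tr(b a^2 b) tr(a) - tr(b a^2 b a) = x^2*y*z - x^3 - x*y^2 - x*z^2 + y*z + 3*x
so tr(a^-1 b a^2 b^-1) = tr(a^-1 b a^2) tr(b) - tr(a^-1 b a^2 b) = -x^2*y*z + x^3 + x*y^2 + x*z^2 - 3*x
reduce: tr(a^-1 b a^2 b^-2) = tr(a^-1 b a^2 b^-1) tr(b) - tr(a^-1 b a^2) = -x^2*y^2*z + x^3*y + x*y^3 + x*y*z^2 - 3*x*y - z
reduce: tr(b^-1 a^-1 b a^2 b^-2) = tr(a^-1 b a^2 b^-2) tr(b) - tr(a^-1 b a^2 b^-1) = -x^2*y^3*z + x^3*y^2 + x*y^4 + x*y^2*z^2 + x^2*y*z - x^3 - 4*x*y^2 - x*z^2 - y*z + 3*x
reduce: tr(b a^2) = tr(a) tr(b a) - tr(b) = x*z - y
so tr(b a^3 b) = tr(a) tr(a b^2 a) - tr(a b^2) = x^2*y*z - x^3 - x*y^2 - y*z + 3*x
reduce: tr(b a^3 b a) = tr(a) tr(a b a b a) - tr(a b a b) = x^2*z^2 - x*y*z - x^2 - z^2 + 2
reduce: tr(a^-1 b a^3 b) = tr(b a^3 b) tr(a) - tr(b a^3 b a) = x^3*y*z - x^4 - x^2*y^2 - x^2*z^2 + 4*x^2 + z^2 - 2
so tr(a b^-1 a^-1 b a^2) = tr(a^-1 b a^3) tr(b) - tr(a^-1 b a^3 b) = -x^3*y*z + x^4 + x^2*y^2 + x^2*z^2 + x*y*z - 4*x^2 - y^2 - z^2 + 2
tr(a^2 b a) = tr(a) tr(b a^2) - tr(b a) = x^2*z - x*y - z
tr(b a^2 b a b) = tr(b) tr(a^2 b a b) - tr(a^2 b a) = x*y*z^2 - x^2*z - y^2*z + z
tr(b a b a b a) = tr(b a b a) tr(b a) - tr(a b)   [split at repeated b] = z^3 - 3*z
so tr(b a b a b) = tr(b) tr(a b a b) - tr(a b a) = y*z^2 - x*z - y
reduce: tr(b a^2 b a b a) = tr(a) tr(b a b a b a) - tr(b a b a b) = x*z^3 - y*z^2 - 2*x*z + y
so tr(a^-1 b a^2 b a b) = tr(b a^2 b a b) tr(a) - tr(b a^2 b a b a) = x^2*y*z^2 - x^3*z - x*y^2*z - x*z^3 + y*z^2 + 3*x*z - y
tr(a b^-1 a^-1 b a^2 b) = tr(a^-1 b a^2 b a) tr(b) - tr(a^-1 b a^2 b a b) = -x^2*y*z^2 + x^3*z + 2*x*y^2*z + x*z^3 - x^2*y - y^3 - y*z^2 - 3*x*z + 3*y
tr(b^-1 a b^-1 a^-1 b a^2) = tr(a b^-1 a^-1 b a^2) tr(b) - tr(a b^-1 a^-1 b a^2 b) = -x^3*y^2*z + x^4*y + x^2*y^3 + 2*x^2*y*z^2 - x^3*z - x*y^2*z - x*z^3 - 3*x^2*y + 3*x*z - y
reduce: tr(b^-1 a^-1 b a^2 b^-2 a) = tr(b^-1 a b^-1 a^-1 b a^2) tr(b) - tr(b^-1 a b^-1 a^-1 b a^2 b) = -x^3*y^3*z + x^4*y^2 + x^2*y^4 + 2*x^2*y^2*z^2 - x*y^3*z - x*y*z^3 - x^4 - 4*x^2*y^2 - x^2*z^2 + 2*x*y*z + 4*x^2 + z^2 - 2
tr(a^-1 b a^2 b^-2 a^-1 b^-1) = tr(b^-1 a^-1 b a^2 b^-2) tr(a) - tr(b^-1 a^-1 b a^2 b^-2 a) = -x^2*y^2*z^2 + x^3*y*z + x*y^3*z + x*y*z^3 - 3*x*y*z - x^2 - z^2 + 2
so tr(a^2) = tr(a) tr(a) - tr(1) = x^2 - 2
tr(b^-1 a^-2 b a^2) = tr(b a^2 b^-1 a^-1) tr(a) - tr(b a^2 b^-1) = -x^3*y*z + x^4 + x^2*y^2 + x^2*z^2 - 4*x^2 + 2
so tr(a^-1 b a^2 b^-2 a^-1) = tr(b^-1 a^-2 b a^2) tr(b) - tr(b^-1 a^-2 b a^2 b) = -x^3*y^2*z + x^4*y + x^2*y^3 + x^2*y*z^2 - 4*x^2*y + y
tr(a b^-2 a^-1 b^-2 a^-1 b a) = tr(a^-1 b a^2 b^-2 a^-1 b^-1) tr(b) - tr(a^-1 b a^2 b^-2 a^-1) = -x^2*y^3*z^2 + 2*x^3*y^2*z + x*y^4*z + x*y^2*z^3 - x^4*y - x^2*y^3 - x^2*y*z^2 - 3*x*y^2*z + 3*x^2*y - y*z^2 + y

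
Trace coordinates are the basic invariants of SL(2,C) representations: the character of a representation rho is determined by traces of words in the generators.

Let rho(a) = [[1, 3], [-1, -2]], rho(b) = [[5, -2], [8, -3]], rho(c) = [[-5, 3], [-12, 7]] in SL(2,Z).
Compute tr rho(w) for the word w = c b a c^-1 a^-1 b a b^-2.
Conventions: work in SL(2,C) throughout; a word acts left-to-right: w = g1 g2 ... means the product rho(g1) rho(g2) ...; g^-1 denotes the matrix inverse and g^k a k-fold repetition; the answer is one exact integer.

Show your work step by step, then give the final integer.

rho(c) = [[-5, 3], [-12, 7]]
... * rho(b) = [[5, -2], [8, -3]]  ->  [[-1, 1], [-4, 3]]
... * rho(a) = [[1, 3], [-1, -2]]  ->  [[-2, -5], [-7, -18]]
... * rho(c^-1) = [[7, -3], [12, -5]]  ->  [[-74, 31], [-265, 111]]
... * rho(a^-1) = [[-2, -3], [1, 1]]  ->  [[179, 253], [641, 906]]
... * rho(b) = [[5, -2], [8, -3]]  ->  [[2919, -1117], [10453, -4000]]
... * rho(a) = [[1, 3], [-1, -2]]  ->  [[4036, 10991], [14453, 39359]]
... * rho(b^-1) = [[-3, 2], [-8, 5]]  ->  [[-100036, 63027], [-358231, 225701]]
... * rho(b^-1) = [[-3, 2], [-8, 5]]  ->  [[-204108, 115063], [-730915, 412043]]
tr = -204108 + 412043 = 207935

207935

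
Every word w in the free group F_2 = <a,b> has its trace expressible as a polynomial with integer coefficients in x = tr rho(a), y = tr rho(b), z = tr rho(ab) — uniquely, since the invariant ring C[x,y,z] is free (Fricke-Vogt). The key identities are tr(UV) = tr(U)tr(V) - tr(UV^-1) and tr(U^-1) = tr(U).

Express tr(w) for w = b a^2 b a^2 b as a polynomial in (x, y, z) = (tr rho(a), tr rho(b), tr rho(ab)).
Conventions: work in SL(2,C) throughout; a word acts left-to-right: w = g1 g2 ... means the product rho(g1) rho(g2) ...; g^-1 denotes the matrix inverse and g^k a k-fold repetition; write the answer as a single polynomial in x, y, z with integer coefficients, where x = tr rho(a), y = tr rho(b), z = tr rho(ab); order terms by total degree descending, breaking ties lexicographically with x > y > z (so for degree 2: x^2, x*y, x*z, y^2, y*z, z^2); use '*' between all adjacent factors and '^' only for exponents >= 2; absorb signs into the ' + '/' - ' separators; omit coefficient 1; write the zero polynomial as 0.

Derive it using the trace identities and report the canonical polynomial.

x^2*y*z^2 - x^3*z - 2*x*y^2*z + x^2*y + y^3 + 2*x*z - 3*y

trace(b a b a) = trace(b a)*trace(b a) - trace(1)  (split on b) = z^2 - 2
trace(b a b) = trace(b)*trace(a b) - trace(a)  (reduce the b square) = y*z - x
so trace(a^2 b a b) = trace(a)*trace(b a b a) - trace(b a b)  (reduce the a square) = x*z^2 - y*z - x
trace(b a^2) = trace(a)*trace(b a) - trace(b)  (reduce the a square) = x*z - y
trace(a^2 b a) = trace(a)*trace(b a^2) - trace(b a)  (reduce the a square) = x^2*z - x*y - z
trace(b^2 a^2 b a) = trace(b)*trace(a^2 b a b) - trace(a^2 b a)  (reduce the b square) = x*y*z^2 - x^2*z - y^2*z + z
so trace(b^3 a) = trace(b)*trace(a b^2) - trace(a b)  (reduce the b square) = y^2*z - x*y - z
so trace(b^2) = trace(b)*trace(b) - trace(1)  (reduce the b square) = y^2 - 2
trace(b^3) = trace(b)*trace(b^2) - trace(b)  (reduce the b square) = y^3 - 3*y
trace(b^2 a^2 b) = trace(a)*trace(b^3 a) - trace(b^3)  (reduce the a square) = x*y^2*z - x^2*y - y^3 - x*z + 3*y
trace(b a^2 b a^2 b) = trace(a)*trace(b^2 a^2 b a) - trace(b^2 a^2 b)  (reduce the a square) = x^2*y*z^2 - x^3*z - 2*x*y^2*z + x^2*y + y^3 + 2*x*z - 3*y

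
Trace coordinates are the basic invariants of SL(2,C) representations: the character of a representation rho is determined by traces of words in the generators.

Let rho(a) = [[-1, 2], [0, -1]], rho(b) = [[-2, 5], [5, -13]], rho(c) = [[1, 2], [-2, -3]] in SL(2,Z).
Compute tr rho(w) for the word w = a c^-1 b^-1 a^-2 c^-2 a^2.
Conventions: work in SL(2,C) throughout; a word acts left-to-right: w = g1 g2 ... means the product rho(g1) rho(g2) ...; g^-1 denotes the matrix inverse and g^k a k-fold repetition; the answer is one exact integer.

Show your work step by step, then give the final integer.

2665

rho(a) = [[-1, 2], [0, -1]]
... * rho(c^-1) = [[-3, -2], [2, 1]]  ->  [[7, 4], [-2, -1]]
... * rho(b^-1) = [[-13, -5], [-5, -2]]  ->  [[-111, -43], [31, 12]]
... * rho(a^-1) = [[-1, -2], [0, -1]]  ->  [[111, 265], [-31, -74]]
... * rho(a^-1) = [[-1, -2], [0, -1]]  ->  [[-111, -487], [31, 136]]
... * rho(c^-1) = [[-3, -2], [2, 1]]  ->  [[-641, -265], [179, 74]]
... * rho(c^-1) = [[-3, -2], [2, 1]]  ->  [[1393, 1017], [-389, -284]]
... * rho(a) = [[-1, 2], [0, -1]]  ->  [[-1393, 1769], [389, -494]]
... * rho(a) = [[-1, 2], [0, -1]]  ->  [[1393, -4555], [-389, 1272]]
tr = 1393 + 1272 = 2665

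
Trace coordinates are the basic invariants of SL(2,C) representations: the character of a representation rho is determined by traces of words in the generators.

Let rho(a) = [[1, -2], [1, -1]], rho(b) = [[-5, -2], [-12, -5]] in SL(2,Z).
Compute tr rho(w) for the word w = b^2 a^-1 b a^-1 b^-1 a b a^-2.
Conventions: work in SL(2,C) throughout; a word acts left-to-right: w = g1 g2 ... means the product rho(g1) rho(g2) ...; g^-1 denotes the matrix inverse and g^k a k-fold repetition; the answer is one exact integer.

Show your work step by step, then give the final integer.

rho(b) = [[-5, -2], [-12, -5]]
... * rho(b) = [[-5, -2], [-12, -5]]  ->  [[49, 20], [120, 49]]
... * rho(a^-1) = [[-1, 2], [-1, 1]]  ->  [[-69, 118], [-169, 289]]
... * rho(b) = [[-5, -2], [-12, -5]]  ->  [[-1071, -452], [-2623, -1107]]
... * rho(a^-1) = [[-1, 2], [-1, 1]]  ->  [[1523, -2594], [3730, -6353]]
... * rho(b^-1) = [[-5, 2], [12, -5]]  ->  [[-38743, 16016], [-94886, 39225]]
... * rho(a) = [[1, -2], [1, -1]]  ->  [[-22727, 61470], [-55661, 150547]]
... * rho(b) = [[-5, -2], [-12, -5]]  ->  [[-624005, -261896], [-1528259, -641413]]
... * rho(a^-1) = [[-1, 2], [-1, 1]]  ->  [[885901, -1509906], [2169672, -3697931]]
... * rho(a^-1) = [[-1, 2], [-1, 1]]  ->  [[624005, 261896], [1528259, 641413]]
tr = 624005 + 641413 = 1265418

1265418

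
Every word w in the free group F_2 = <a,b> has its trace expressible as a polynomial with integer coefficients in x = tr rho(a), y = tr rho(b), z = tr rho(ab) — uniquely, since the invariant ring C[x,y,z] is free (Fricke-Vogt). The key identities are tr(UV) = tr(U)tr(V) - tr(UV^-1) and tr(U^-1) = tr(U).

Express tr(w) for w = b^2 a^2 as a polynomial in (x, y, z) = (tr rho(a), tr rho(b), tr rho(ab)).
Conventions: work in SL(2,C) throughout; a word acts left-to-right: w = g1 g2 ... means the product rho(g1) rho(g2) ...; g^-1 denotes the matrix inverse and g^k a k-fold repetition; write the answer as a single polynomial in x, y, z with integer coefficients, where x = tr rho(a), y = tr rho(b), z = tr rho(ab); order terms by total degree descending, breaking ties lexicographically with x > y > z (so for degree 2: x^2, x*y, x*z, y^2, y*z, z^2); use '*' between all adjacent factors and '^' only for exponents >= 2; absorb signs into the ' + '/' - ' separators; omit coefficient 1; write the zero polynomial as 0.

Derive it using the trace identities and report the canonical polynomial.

x*y*z - x^2 - y^2 + 2

trace(a^2 b) = trace(a) * trace(b a) - trace(b) = x*z - y
apply: trace(a^2) = trace(a) * trace(a) - trace(1) = x^2 - 2
trace(b^2 a^2) = trace(b) * trace(a^2 b) - trace(a^2) = x*y*z - x^2 - y^2 + 2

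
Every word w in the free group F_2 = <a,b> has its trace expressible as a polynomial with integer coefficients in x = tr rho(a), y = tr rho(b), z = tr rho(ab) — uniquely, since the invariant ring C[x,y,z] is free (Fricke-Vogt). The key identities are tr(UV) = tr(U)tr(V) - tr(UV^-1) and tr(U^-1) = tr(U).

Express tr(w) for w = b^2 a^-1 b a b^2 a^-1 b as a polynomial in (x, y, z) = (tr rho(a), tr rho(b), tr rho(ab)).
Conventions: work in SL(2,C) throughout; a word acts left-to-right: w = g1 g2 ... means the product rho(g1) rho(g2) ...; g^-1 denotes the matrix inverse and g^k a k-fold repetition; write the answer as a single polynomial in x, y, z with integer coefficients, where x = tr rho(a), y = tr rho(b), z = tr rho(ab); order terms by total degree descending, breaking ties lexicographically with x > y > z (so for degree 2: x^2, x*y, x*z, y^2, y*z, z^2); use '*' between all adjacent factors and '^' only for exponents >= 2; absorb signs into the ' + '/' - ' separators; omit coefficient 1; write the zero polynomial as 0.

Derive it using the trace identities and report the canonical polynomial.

trace(a b^2) = trace(b) * trace(a b) - trace(a) = y*z - x
trace(a b^3) = trace(b) * trace(a b^2) - trace(a b) = y^2*z - x*y - z
trace(b^2 a b^2) = trace(b) * trace(a b^3) - trace(a b^2) = y^3*z - x*y^2 - 2*y*z + x
trace(b a b^4) = trace(b) * trace(b^2 a b^2) - trace(b^2 a b) = y^4*z - x*y^3 - 3*y^2*z + 2*x*y + z
trace(b^4 a b^2) = trace(b) * trace(b a b^4) - trace(b a b^3) = y^5*z - x*y^4 - 4*y^3*z + 3*x*y^2 + 3*y*z - x
trace(a b a b) = trace(b a) * trace(b a) - trace(1)   [split at repeated b] = z^2 - 2
trace(a b a) = trace(a) * trace(b a) - trace(b) = x*z - y
trace(a b a b^2) = trace(b) * trace(a b a b) - trace(a b a) = y*z^2 - x*z - y
trace(a b^3 a b) = trace(b) * trace(a b a b^2) - trace(a b a b) = y^2*z^2 - x*y*z - y^2 - z^2 + 2
trace(b^2) = trace(b) * trace(b) - trace(1) = y^2 - 2
trace(b^3) = trace(b) * trace(b^2) - trace(b) = y^3 - 3*y
trace(a b^3 a) = trace(a) * trace(b^3 a) - trace(b^3) = x*y^2*z - x^2*y - y^3 - x*z + 3*y
trace(a b^2 a b^3) = trace(b) * trace(a b^3 a b) - trace(a b^3 a) = y^3*z^2 - 2*x*y^2*z + x^2*y - y*z^2 + x*z - y
trace(a b^2 a) = trace(a) * trace(b^2 a) - trace(b^2) = x*y*z - x^2 - y^2 + 2
trace(a b^2 a b^2) = trace(b) * trace(a b^2 a b) - trace(a b^2 a) = y^2*z^2 - 2*x*y*z + x^2 - 2
trace(b^4 a b^2 a) = trace(b) * trace(a b^2 a b^3) - trace(a b^2 a b^2) = y^4*z^2 - 2*x*y^3*z + x^2*y^2 - 2*y^2*z^2 + 3*x*y*z - x^2 - y^2 + 2
trace(b a b^2 a^-1 b^3) = trace(b^4 a b^2) * trace(a) - trace(b^4 a b^2 a) = x*y^5*z - x^2*y^4 - y^4*z^2 - 2*x*y^3*z + 2*x^2*y^2 + 2*y^2*z^2 + y^2 - 2
trace(b^2 a b a b^2) = trace(b) * trace(b a b a b^2) - trace(b a b a b) = y^3*z^2 - x*y^2*z - y^3 - 2*y*z^2 + x*z + 3*y
trace(b^3 a b a b^2) = trace(b) * trace(b^2 a b a b^2) - trace(b^2 a b a b) = y^4*z^2 - x*y^3*z - y^4 - 3*y^2*z^2 + 2*x*y*z + 4*y^2 + z^2 - 2
trace(a b a b a b) = trace(a b) * trace(a b a b) - trace(a^-1 b^-1)   [split at repeated a] = z^3 - 3*z
trace(a b a b a) = trace(a) * trace(b a b a) - trace(b a b) = x*z^2 - y*z - x
trace(a b^2 a b a b) = trace(b) * trace(a b a b a b) - trace(a b a b a) = y*z^3 - x*z^2 - 2*y*z + x
trace(a b^2 a b a) = trace(a) * trace(b^2 a b a) - trace(b^2 a b) = x*y*z^2 - x^2*z - y^2*z + z
trace(a b a b^2 a b^2) = trace(b) * trace(a b^2 a b a b) - trace(a b^2 a b a) = y^2*z^3 - 2*x*y*z^2 + x^2*z - y^2*z + x*y - z
trace(b^3 a b a b^2 a) = trace(b) * trace(a b a b^2 a b^2) - trace(a b a b^2 a b) = y^3*z^3 - 2*x*y^2*z^2 + x^2*y*z - y^3*z - y*z^3 + x*y^2 + x*z^2 + y*z - x
trace(b a b^2 a^-1 b^3 a) = trace(b^3 a b a b^2) * trace(a) - trace(b^3 a b a b^2 a) = x*y^4*z^2 - x^2*y^3*z - y^3*z^3 - x*y^4 - x*y^2*z^2 + x^2*y*z + y^3*z + y*z^3 + 3*x*y^2 - y*z - x
trace(b^2 a^-1 b a b^2 a^-1 b) = trace(b a b^2 a^-1 b^3) * trace(a) - trace(b a b^2 a^-1 b^3 a) = x^2*y^5*z - x^3*y^4 - 2*x*y^4*z^2 - x^2*y^3*z + y^3*z^3 + 2*x^3*y^2 + x*y^4 + 3*x*y^2*z^2 - x^2*y*z - y^3*z - y*z^3 - 2*x*y^2 + y*z - x

x^2*y^5*z - x^3*y^4 - 2*x*y^4*z^2 - x^2*y^3*z + y^3*z^3 + 2*x^3*y^2 + x*y^4 + 3*x*y^2*z^2 - x^2*y*z - y^3*z - y*z^3 - 2*x*y^2 + y*z - x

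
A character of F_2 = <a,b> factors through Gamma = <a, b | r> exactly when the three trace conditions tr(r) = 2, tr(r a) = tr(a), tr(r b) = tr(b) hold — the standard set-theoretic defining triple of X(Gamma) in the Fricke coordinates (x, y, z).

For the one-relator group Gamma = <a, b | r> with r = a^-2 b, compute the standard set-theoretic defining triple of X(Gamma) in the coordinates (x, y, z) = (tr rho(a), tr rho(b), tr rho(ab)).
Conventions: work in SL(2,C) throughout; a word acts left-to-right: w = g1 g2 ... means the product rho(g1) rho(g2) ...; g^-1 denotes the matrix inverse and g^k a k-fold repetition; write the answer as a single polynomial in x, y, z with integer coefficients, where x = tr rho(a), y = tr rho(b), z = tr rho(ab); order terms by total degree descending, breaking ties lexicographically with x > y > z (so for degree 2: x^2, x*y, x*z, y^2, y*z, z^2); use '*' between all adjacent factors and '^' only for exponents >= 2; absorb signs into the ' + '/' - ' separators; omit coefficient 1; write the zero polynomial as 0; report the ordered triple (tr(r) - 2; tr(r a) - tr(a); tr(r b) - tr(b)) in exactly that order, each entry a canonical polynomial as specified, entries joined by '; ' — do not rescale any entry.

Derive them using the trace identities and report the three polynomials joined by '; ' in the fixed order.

x^2*y - x*z - y - 2; x*y - x - z; x^2*y^2 - x*y*z - x^2 - y^2 - y + 2

tr(b a^-1) = tr(b) * tr(a) - tr(b a) = x*y - z
tr(a^-2 b) = tr(b a^-1) * tr(a) - tr(b) = x^2*y - x*z - y
tr(b^2) = tr(b) * tr(b) - tr(1) = y^2 - 2
next, tr(b^2 a) = tr(b) * tr(a b) - tr(a) = y*z - x
and tr(a^-1 b^2) = tr(b^2) * tr(a) - tr(b^2 a) = x*y^2 - y*z - x
next, tr(a^-2 b^2) = tr(a^-1 b^2) * tr(a) - tr(a^-1 b^2 a) = x^2*y^2 - x*y*z - x^2 - y^2 + 2
assemble the triple (tr(r) - 2; tr(r a) - x; tr(r b) - y)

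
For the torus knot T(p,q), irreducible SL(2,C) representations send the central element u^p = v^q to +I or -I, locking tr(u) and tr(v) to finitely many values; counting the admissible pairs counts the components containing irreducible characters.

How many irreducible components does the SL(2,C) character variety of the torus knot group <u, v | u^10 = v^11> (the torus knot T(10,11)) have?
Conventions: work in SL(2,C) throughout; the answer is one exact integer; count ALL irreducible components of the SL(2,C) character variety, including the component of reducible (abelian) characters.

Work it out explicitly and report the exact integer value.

46

Gamma = < u, v | u^10 = v^11 > (torus knot T(10,11)); the central element u^10 = v^11 acts as +I or -I in any irreducible SL(2,C) representation.
This locks tr(u) to 2*cos(pi*alpha/10), alpha in 1..9, and tr(v) to 2*cos(pi*beta/11), beta in 1..10, on each component of irreducible characters.
u^10 = (-1)^alpha I and v^11 = (-1)^beta I must agree, so alpha and beta have equal parity.
Enumerate parity-matched pairs: 5*5 odd-odd plus 4*5 even-even gives 45.
That is 45 components of irreducible characters, and with the reducible (abelian) component the total is 46.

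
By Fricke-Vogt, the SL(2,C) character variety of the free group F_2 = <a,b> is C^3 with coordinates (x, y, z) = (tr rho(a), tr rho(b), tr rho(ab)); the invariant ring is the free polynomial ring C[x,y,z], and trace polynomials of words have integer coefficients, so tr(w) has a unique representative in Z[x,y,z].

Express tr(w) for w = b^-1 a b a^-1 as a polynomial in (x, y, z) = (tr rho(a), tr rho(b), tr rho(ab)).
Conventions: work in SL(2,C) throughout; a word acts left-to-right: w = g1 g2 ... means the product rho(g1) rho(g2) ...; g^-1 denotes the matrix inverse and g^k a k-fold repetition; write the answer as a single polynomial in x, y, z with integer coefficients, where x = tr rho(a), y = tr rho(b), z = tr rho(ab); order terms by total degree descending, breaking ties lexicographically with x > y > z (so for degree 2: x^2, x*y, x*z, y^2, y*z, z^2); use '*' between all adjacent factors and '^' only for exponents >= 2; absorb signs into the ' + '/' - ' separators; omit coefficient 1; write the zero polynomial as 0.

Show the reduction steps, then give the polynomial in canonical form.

-x*y*z + x^2 + y^2 + z^2 - 2

tr(a b a) = tr(a) tr(b a) - tr(b)  (reduce the a square) = x*z - y
tr(a b a b) = tr(a b) tr(a b) - tr(1)  (split on a) = z^2 - 2
use: tr(b^-1 a b a) = tr(a b a) tr(b) - tr(a b a b)  (eliminate b^-1) = x*y*z - y^2 - z^2 + 2
apply: tr(b^-1 a b a^-1) = tr(b^-1 a b) tr(a) - tr(b^-1 a b a)  (eliminate a^-1) = -x*y*z + x^2 + y^2 + z^2 - 2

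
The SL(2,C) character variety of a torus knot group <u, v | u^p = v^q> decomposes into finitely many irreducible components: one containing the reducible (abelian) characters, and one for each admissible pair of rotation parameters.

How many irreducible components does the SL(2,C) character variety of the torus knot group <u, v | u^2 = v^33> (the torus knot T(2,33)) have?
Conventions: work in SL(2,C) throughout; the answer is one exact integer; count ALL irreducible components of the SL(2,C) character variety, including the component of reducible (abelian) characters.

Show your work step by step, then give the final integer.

17

In the torus knot group T(2,33), u^2 = v^33 is central, so an irreducible representation sends it to +I or -I (Schur).
This locks tr(u) to 2*cos(pi*alpha/2), alpha in 1..1, and tr(v) to 2*cos(pi*beta/33), beta in 1..32, on each component of irreducible characters.
Consistency of u^2 = (-1)^alpha I with v^33 = (-1)^beta I forces alpha = beta (mod 2).
count pairs: odd alpha (1 choices) x odd beta (16), plus even alpha (0) x even beta (16): 1*16 + 0*16 = 16.
Total: 16 irreducible-character components + 1 reducible (abelian) component = 17.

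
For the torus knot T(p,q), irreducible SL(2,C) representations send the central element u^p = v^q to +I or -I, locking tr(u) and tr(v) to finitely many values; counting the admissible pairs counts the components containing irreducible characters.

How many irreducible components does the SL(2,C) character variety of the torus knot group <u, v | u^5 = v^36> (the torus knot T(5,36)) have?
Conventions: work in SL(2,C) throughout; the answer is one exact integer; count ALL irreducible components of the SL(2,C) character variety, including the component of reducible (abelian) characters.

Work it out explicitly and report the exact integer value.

71

For T(5,36): irreducibility forces the central element u^5 = v^36 to one of +I, -I.
This locks tr(u) to 2*cos(pi*alpha/5), alpha in 1..4, and tr(v) to 2*cos(pi*beta/36), beta in 1..35, on each component of irreducible characters.
u^5 = (-1)^alpha I and v^36 = (-1)^beta I must agree, so alpha and beta have equal parity.
count pairs: odd alpha (2 choices) x odd beta (18), plus even alpha (2) x even beta (17): 2*18 + 2*17 = 70.
Total: 70 irreducible-character components + 1 reducible (abelian) component = 71.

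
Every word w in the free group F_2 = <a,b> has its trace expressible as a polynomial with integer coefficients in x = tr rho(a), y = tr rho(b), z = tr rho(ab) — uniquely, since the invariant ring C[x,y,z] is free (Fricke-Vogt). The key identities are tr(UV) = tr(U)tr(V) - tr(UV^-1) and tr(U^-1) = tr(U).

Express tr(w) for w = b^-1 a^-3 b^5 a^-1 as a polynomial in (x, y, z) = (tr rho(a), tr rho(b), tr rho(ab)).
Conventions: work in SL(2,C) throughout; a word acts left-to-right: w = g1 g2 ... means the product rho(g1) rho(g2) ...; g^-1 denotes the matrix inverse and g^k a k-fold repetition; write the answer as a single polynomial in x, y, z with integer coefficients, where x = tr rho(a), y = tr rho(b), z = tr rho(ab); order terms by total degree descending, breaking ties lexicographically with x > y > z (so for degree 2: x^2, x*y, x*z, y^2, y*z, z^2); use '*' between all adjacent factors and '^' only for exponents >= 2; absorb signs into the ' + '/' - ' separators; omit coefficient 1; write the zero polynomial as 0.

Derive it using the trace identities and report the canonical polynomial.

trace(b^2) = trace(b) * trace(b) - trace(1)   [square of b] = y^2 - 2
trace(b^3) = trace(b) * trace(b^2) - trace(b)   [square of b] = y^3 - 3*y
trace(b^4) = trace(b) * trace(b^3) - trace(b^2)   [square of b] = y^4 - 4*y^2 + 2
trace(b^5) = trace(b) * trace(b^4) - trace(b^3)   [square of b] = y^5 - 5*y^3 + 5*y
trace(b a b) = trace(b) * trace(a b) - trace(a)   [square of b] = y*z - x
trace(b a b^2) = trace(b) * trace(b a b) - trace(b a)   [square of b] = y^2*z - x*y - z
trace(b^2 a b^2) = trace(b) * trace(b a b^2) - trace(b a b)   [square of b] = y^3*z - x*y^2 - 2*y*z + x
trace(b^5 a) = trace(b) * trace(b^2 a b^2) - trace(b^2 a b)   [square of b] = y^4*z - x*y^3 - 3*y^2*z + 2*x*y + z
trace(b^5 a^-1) = trace(b^5) * trace(a) - trace(b^5 a)   [inverse elimination on a] = x*y^5 - y^4*z - 4*x*y^3 + 3*y^2*z + 3*x*y - z
trace(a^-1 b^5 a^-1) = trace(b^5 a^-1) * trace(a) - trace(b^5)   [inverse elimination on a] = x^2*y^5 - x*y^4*z - 4*x^2*y^3 - y^5 + 3*x*y^2*z + 3*x^2*y + 5*y^3 - x*z - 5*y
trace(b^6) = trace(b) * trace(b^5) - trace(b^4)   [square of b] = y^6 - 6*y^4 + 9*y^2 - 2
trace(b^6 a) = trace(b) * trace(b^2 a b^3) - trace(b^2 a b^2)   [square of b] = y^5*z - x*y^4 - 4*y^3*z + 3*x*y^2 + 3*y*z - x
trace(b^5 a^-1 b) = trace(b^6) * trace(a) - trace(b^6 a)   [inverse elimination on a] = x*y^6 - y^5*z - 5*x*y^4 + 4*y^3*z + 6*x*y^2 - 3*y*z - x
trace(a b a b) = trace(b a) * trace(b a) - trace(1)   [split at a repeated b] = z^2 - 2
trace(a b a) = trace(a) * trace(b a) - trace(b)   [square of a] = x*z - y
trace(b a b a b) = trace(b) * trace(a b a b) - trace(a b a)   [square of b] = y*z^2 - x*z - y
trace(b^2 a b a b) = trace(b) * trace(b a b a b) - trace(b a b a)   [square of b] = y^2*z^2 - x*y*z - y^2 - z^2 + 2
trace(a b a b^4) = trace(b) * trace(b^2 a b a b) - trace(b^2 a b a)   [square of b] = y^3*z^2 - x*y^2*z - y^3 - 2*y*z^2 + x*z + 3*y
trace(b a b^5 a) = trace(b) * trace(a b a b^4) - trace(a b a b^3)   [square of b] = y^4*z^2 - x*y^3*z - y^4 - 3*y^2*z^2 + 2*x*y*z + 4*y^2 + z^2 - 2
trace(b^5 a^-1 b a) = trace(b a b^5) * trace(a) - trace(b a b^5 a)   [inverse elimination on a] = x*y^5*z - x^2*y^4 - y^4*z^2 - 3*x*y^3*z + 3*x^2*y^2 + y^4 + 3*y^2*z^2 + x*y*z - x^2 - 4*y^2 - z^2 + 2
trace(a^-1 b^5 a^-1 b) = trace(b^5 a^-1 b) * trace(a) - trace(b^5 a^-1 b a)   [inverse elimination on a] = x^2*y^6 - 2*x*y^5*z - 4*x^2*y^4 + y^4*z^2 + 7*x*y^3*z + 3*x^2*y^2 - y^4 - 3*y^2*z^2 - 4*x*y*z + 4*y^2 + z^2 - 2
trace(b^5 a^-1 b^-1 a^-1) = trace(a^-1 b^5 a^-1) * trace(b) - trace(a^-1 b^5 a^-1 b)   [inverse elimination on b] = x*y^5*z - y^6 - y^4*z^2 - 4*x*y^3*z + 6*y^4 + 3*y^2*z^2 + 3*x*y*z - 9*y^2 - z^2 + 2
trace(b^4 a^-1) = trace(b^4) * trace(a) - trace(b^4 a)   [inverse elimination on a] = x*y^4 - y^3*z - 3*x*y^2 + 2*y*z + x
trace(b^5 a^-1 b^-1 a^-2) = trace(b^5 a^-1 b^-1 a^-1) * trace(a) - trace(b^5 a^-1 b^-1)   [inverse elimination on a] = x^2*y^5*z - x*y^6 - x*y^4*z^2 - 4*x^2*y^3*z + 5*x*y^4 + 3*x*y^2*z^2 + 3*x^2*y*z + y^3*z - 6*x*y^2 - x*z^2 - 2*y*z + x
trace(b^-1 a^-3 b^5 a^-1) = trace(b^5 a^-1 b^-1 a^-2) * trace(a) - trace(b^5 a^-1 b^-1 a^-1)   [inverse elimination on a] = x^3*y^5*z - x^2*y^6 - x^2*y^4*z^2 - 4*x^3*y^3*z - x*y^5*z + 5*x^2*y^4 + 3*x^2*y^2*z^2 + y^6 + y^4*z^2 + 3*x^3*y*z + 5*x*y^3*z - 6*x^2*y^2 - x^2*z^2 - 6*y^4 - 3*y^2*z^2 - 5*x*y*z + x^2 + 9*y^2 + z^2 - 2

x^3*y^5*z - x^2*y^6 - x^2*y^4*z^2 - 4*x^3*y^3*z - x*y^5*z + 5*x^2*y^4 + 3*x^2*y^2*z^2 + y^6 + y^4*z^2 + 3*x^3*y*z + 5*x*y^3*z - 6*x^2*y^2 - x^2*z^2 - 6*y^4 - 3*y^2*z^2 - 5*x*y*z + x^2 + 9*y^2 + z^2 - 2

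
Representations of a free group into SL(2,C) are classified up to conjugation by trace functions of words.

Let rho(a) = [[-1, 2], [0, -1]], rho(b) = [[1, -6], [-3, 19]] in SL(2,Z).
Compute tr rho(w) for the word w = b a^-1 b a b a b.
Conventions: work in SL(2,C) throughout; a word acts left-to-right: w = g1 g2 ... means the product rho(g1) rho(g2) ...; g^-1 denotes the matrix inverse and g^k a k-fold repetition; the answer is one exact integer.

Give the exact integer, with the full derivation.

-187442

rho(b) = [[1, -6], [-3, 19]]
... * rho(a^-1) = [[-1, -2], [0, -1]]  ->  [[-1, 4], [3, -13]]
... * rho(b) = [[1, -6], [-3, 19]]  ->  [[-13, 82], [42, -265]]
... * rho(a) = [[-1, 2], [0, -1]]  ->  [[13, -108], [-42, 349]]
... * rho(b) = [[1, -6], [-3, 19]]  ->  [[337, -2130], [-1089, 6883]]
... * rho(a) = [[-1, 2], [0, -1]]  ->  [[-337, 2804], [1089, -9061]]
... * rho(b) = [[1, -6], [-3, 19]]  ->  [[-8749, 55298], [28272, -178693]]
tr = -8749 + -178693 = -187442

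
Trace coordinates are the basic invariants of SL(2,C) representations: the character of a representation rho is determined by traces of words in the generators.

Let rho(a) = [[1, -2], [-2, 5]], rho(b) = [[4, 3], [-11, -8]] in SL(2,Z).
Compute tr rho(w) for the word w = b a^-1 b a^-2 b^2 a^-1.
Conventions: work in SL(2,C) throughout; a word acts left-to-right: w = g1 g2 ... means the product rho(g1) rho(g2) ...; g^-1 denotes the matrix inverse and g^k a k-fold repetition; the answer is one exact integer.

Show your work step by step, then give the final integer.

674

rho(b) = [[4, 3], [-11, -8]]
... * rho(a^-1) = [[5, 2], [2, 1]]  ->  [[26, 11], [-71, -30]]
... * rho(b) = [[4, 3], [-11, -8]]  ->  [[-17, -10], [46, 27]]
... * rho(a^-1) = [[5, 2], [2, 1]]  ->  [[-105, -44], [284, 119]]
... * rho(a^-1) = [[5, 2], [2, 1]]  ->  [[-613, -254], [1658, 687]]
... * rho(b) = [[4, 3], [-11, -8]]  ->  [[342, 193], [-925, -522]]
... * rho(b) = [[4, 3], [-11, -8]]  ->  [[-755, -518], [2042, 1401]]
... * rho(a^-1) = [[5, 2], [2, 1]]  ->  [[-4811, -2028], [13012, 5485]]
tr = -4811 + 5485 = 674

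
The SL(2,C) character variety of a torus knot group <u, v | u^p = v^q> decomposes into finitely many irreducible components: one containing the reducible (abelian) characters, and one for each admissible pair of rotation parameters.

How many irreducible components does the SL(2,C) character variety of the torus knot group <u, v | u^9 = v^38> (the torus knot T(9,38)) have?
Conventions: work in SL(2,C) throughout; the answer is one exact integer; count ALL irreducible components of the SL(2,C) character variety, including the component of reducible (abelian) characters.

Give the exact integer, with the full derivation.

Gamma = < u, v | u^9 = v^38 > (torus knot T(9,38)); the central element u^9 = v^38 acts as +I or -I in any irreducible SL(2,C) representation.
So on each irreducible component the traces are pinned: tr(u) = 2*cos(pi*alpha/9) with 1 <= alpha <= 8, tr(v) = 2*cos(pi*beta/38) with 1 <= beta <= 37.
Consistency of u^9 = (-1)^alpha I with v^38 = (-1)^beta I forces alpha = beta (mod 2).
Enumerate parity-matched pairs: 4*19 odd-odd plus 4*18 even-even gives 148.
Total: 148 irreducible-character components + 1 reducible (abelian) component = 149.

149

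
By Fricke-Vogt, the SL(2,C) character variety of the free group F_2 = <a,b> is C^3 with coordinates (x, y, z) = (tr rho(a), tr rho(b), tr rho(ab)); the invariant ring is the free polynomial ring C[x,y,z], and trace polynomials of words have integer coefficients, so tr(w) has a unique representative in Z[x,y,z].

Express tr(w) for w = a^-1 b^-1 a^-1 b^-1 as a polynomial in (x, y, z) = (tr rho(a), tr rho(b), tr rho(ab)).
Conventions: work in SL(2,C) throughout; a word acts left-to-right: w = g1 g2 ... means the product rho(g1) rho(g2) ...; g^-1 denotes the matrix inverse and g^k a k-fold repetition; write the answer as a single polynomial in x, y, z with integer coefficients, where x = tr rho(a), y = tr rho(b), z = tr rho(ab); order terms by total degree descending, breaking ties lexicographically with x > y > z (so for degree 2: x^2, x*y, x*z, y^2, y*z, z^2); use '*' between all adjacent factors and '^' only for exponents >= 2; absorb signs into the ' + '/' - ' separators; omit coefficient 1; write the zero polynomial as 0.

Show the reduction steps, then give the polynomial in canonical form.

tr(b^-1) = tr(b) = y
tr(b^-1 a) = tr(a) * tr(b) - tr(a b)  (eliminate b^-1) = x*y - z
tr(b^-1 a^-1) = tr(b^-1) * tr(a) - tr(b^-1 a)  (eliminate a^-1) = z
tr(b^-1 a^-1 b^-1) = tr(b^-1 a^-1) * tr(b) - tr(b^-1 a^-1 b)  (eliminate b^-1) = y*z - x
tr(b a b a) = tr(a b) * tr(a b) - tr(1)  (split on a) = z^2 - 2
tr(a b a^-1 b) = tr(b a b) * tr(a) - tr(b a b a)  (eliminate a^-1) = x*y*z - x^2 - z^2 + 2
use: tr(a^-1 b^-1 a b) = tr(a b a^-1) * tr(b) - tr(a b a^-1 b)  (eliminate b^-1) = -x*y*z + x^2 + y^2 + z^2 - 2
tr(b^-1 a^-1 b^-1 a) = tr(a^-1 b^-1 a) * tr(b) - tr(a^-1 b^-1 a b)  (eliminate b^-1) = x*y*z - x^2 - z^2 + 2
apply: tr(a^-1 b^-1 a^-1 b^-1) = tr(b^-1 a^-1 b^-1) * tr(a) - tr(b^-1 a^-1 b^-1 a)  (eliminate a^-1) = z^2 - 2

z^2 - 2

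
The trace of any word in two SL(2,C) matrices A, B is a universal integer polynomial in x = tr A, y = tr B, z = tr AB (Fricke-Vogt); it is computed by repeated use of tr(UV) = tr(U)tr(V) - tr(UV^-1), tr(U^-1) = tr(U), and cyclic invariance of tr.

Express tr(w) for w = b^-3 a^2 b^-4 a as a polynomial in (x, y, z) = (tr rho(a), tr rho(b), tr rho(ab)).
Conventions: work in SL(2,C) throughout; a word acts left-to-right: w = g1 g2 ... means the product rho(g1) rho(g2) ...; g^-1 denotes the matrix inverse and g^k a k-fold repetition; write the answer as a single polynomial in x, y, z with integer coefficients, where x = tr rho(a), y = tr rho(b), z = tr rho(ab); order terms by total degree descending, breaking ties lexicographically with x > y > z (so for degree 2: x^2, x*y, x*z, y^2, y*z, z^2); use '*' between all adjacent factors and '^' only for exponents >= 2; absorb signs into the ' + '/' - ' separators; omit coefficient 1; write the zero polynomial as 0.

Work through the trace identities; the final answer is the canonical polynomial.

x^3*y^7 - 2*x^2*y^6*z - 5*x^3*y^5 - x*y^7 + x*y^5*z^2 + 8*x^2*y^4*z + y^6*z + 7*x^3*y^3 + 6*x*y^5 - 3*x*y^3*z^2 - 8*x^2*y^2*z - 5*y^4*z - 2*x^3*y - 10*x*y^3 + 2*x*y*z^2 + x^2*z + 6*y^2*z + 3*x*y - z

trace(a^2) = trace(a)*trace(a) - trace(1)   [square of a] = x^2 - 2
trace(a^3) = trace(a)*trace(a^2) - trace(a)   [square of a] = x^3 - 3*x
trace(b a^2) = trace(a)*trace(b a) - trace(b)   [square of a] = x*z - y
trace(a^3 b) = trace(a)*trace(b a^2) - trace(b a)   [square of a] = x^2*z - x*y - z
trace(b^-1 a^3) = trace(a^3)*trace(b) - trace(a^3 b)   [inverse elimination on b] = x^3*y - x^2*z - 2*x*y + z
trace(a^2 b^-2 a) = trace(b^-1 a^3)*trace(b) - trace(b^-1 a^3 b)   [inverse elimination on b] = x^3*y^2 - x^2*y*z - x^3 - 2*x*y^2 + y*z + 3*x
trace(b a b a) = trace(a b)*trace(a b) - trace(1)   [split at a repeated a] = z^2 - 2
trace(b a b) = trace(b)*trace(a b) - trace(a)   [square of b] = y*z - x
trace(a b a^2 b) = trace(a)*trace(b a b a) - trace(b a b)   [square of a] = x*z^2 - y*z - x
trace(a b a^2 b^-1) = trace(a b a^2)*trace(b) - trace(a b a^2 b)   [inverse elimination on b] = x^2*y*z - x*y^2 - x*z^2 + x
trace(a^2 b^-2 a b) = trace(a b a^2 b^-1)*trace(b) - trace(a b a^2)   [inverse elimination on b] = x^2*y^2*z - x*y^3 - x*y*z^2 - x^2*z + 2*x*y + z
trace(a^2 b^-2 a b^-1) = trace(a^2 b^-2 a)*trace(b) - trace(a^2 b^-2 a b)   [inverse elimination on b] = x^3*y^3 - 2*x^2*y^2*z - x^3*y - x*y^3 + x*y*z^2 + x^2*z + y^2*z + x*y - z
trace(b^-2 a b^-2 a^2) = trace(a^2 b^-2 a b^-1)*trace(b) - trace(a^2 b^-2 a)   [inverse elimination on b] = x^3*y^4 - 2*x^2*y^3*z - 2*x^3*y^2 - x*y^4 + x*y^2*z^2 + 2*x^2*y*z + y^3*z + x^3 + 3*x*y^2 - 2*y*z - 3*x
trace(a^2 b a b^-1) = trace(a^2 b a)*trace(b) - trace(a^2 b a b)   [inverse elimination on b] = x^2*y*z - x*y^2 - x*z^2 + x
trace(a b^-2 a^2 b) = trace(a^2 b a b^-1)*trace(b) - trace(a^2 b a)   [inverse elimination on b] = x^2*y^2*z - x*y^3 - x*y*z^2 - x^2*z + 2*x*y + z
trace(b^-1 a b^-2 a^2) = trace(a b^-2 a^2)*trace(b) - trace(a b^-2 a^2 b)   [inverse elimination on b] = x^3*y^3 - 2*x^2*y^2*z - x^3*y - x*y^3 + x*y*z^2 + x^2*z + y^2*z + x*y - z
trace(b^-2 a^2 b^-3 a) = trace(b^-2 a b^-2 a^2)*trace(b) - trace(b^-2 a b^-2 a^2 b)   [inverse elimination on b] = x^3*y^5 - 2*x^2*y^4*z - 3*x^3*y^3 - x*y^5 + x*y^3*z^2 + 4*x^2*y^2*z + y^4*z + 2*x^3*y + 4*x*y^3 - x*y*z^2 - x^2*z - 3*y^2*z - 4*x*y + z
trace(b^-1 a b^-1 a^2) = trace(a^2 b^-1 a)*trace(b) - trace(a^2 b^-1 a b)   [inverse elimination on b] = x^3*y^2 - 2*x^2*y*z - x*y^2 + x*z^2 + y*z - x
trace(b^-1 a^2 b^-3 a) = trace(b^-2 a b^-1 a^2)*trace(b) - trace(b^-2 a b^-1 a^2 b)   [inverse elimination on b] = x^3*y^4 - 2*x^2*y^3*z - 2*x^3*y^2 - x*y^4 + x*y^2*z^2 + 3*x^2*y*z + y^3*z + 2*x*y^2 - x*z^2 - 2*y*z + x
trace(a b^-3 a^2 b^-3) = trace(b^-2 a^2 b^-3 a)*trace(b) - trace(b^-2 a^2 b^-3 a b)   [inverse elimination on b] = x^3*y^6 - 2*x^2*y^5*z - 4*x^3*y^4 - x*y^6 + x*y^4*z^2 + 6*x^2*y^3*z + y^5*z + 4*x^3*y^2 + 5*x*y^4 - 2*x*y^2*z^2 - 4*x^2*y*z - 4*y^3*z - 6*x*y^2 + x*z^2 + 3*y*z - x
trace(a b^-3 a^2 b^-2) = trace(b^-1 a^2 b^-2 a b^-1)*trace(b) - trace(b^-1 a^2 b^-2 a)   [inverse elimination on b] = x^3*y^5 - 2*x^2*y^4*z - 3*x^3*y^3 - x*y^5 + x*y^3*z^2 + 4*x^2*y^2*z + y^4*z + 2*x^3*y + 4*x*y^3 - x*y*z^2 - x^2*z - 3*y^2*z - 4*x*y + z
trace(b^-3 a^2 b^-4 a) = trace(a b^-3 a^2 b^-3)*trace(b) - trace(a b^-3 a^2 b^-2)   [inverse elimination on b] = x^3*y^7 - 2*x^2*y^6*z - 5*x^3*y^5 - x*y^7 + x*y^5*z^2 + 8*x^2*y^4*z + y^6*z + 7*x^3*y^3 + 6*x*y^5 - 3*x*y^3*z^2 - 8*x^2*y^2*z - 5*y^4*z - 2*x^3*y - 10*x*y^3 + 2*x*y*z^2 + x^2*z + 6*y^2*z + 3*x*y - z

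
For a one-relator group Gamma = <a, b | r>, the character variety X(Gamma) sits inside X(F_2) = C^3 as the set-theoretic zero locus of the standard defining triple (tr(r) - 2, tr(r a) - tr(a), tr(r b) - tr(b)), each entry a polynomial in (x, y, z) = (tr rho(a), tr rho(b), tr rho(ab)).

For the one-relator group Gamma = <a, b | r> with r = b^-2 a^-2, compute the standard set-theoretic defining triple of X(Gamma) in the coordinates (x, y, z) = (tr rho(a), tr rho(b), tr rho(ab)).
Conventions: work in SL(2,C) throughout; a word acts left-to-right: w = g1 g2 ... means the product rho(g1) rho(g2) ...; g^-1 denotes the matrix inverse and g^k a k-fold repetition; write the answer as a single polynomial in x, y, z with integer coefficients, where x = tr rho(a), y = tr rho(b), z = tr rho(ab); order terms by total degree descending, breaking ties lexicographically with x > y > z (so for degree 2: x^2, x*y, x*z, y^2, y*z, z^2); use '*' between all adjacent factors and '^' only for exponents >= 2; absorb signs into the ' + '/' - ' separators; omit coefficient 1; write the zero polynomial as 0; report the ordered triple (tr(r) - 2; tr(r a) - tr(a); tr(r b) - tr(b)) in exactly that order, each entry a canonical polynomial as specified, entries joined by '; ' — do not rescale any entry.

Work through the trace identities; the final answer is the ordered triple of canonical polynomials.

next, tr(b^-1) = tr(b) = y
tr(b^-1 a) = tr(a)*tr(b) - tr(a b) = x*y - z
next, tr(b^-1 a^-1) = tr(b^-1)*tr(a) - tr(b^-1 a) = z
tr(a^-1 b^-2) = tr(b^-1 a^-1)*tr(b) - tr(b^-1 a^-1 b) = y*z - x
and tr(b^-2) = tr(b^-1)*tr(b) - tr(1) = y^2 - 2
tr(b^-2 a^-2) = tr(a^-1 b^-2)*tr(a) - tr(a^-1 b^-2 a) = x*y*z - x^2 - y^2 + 2
tr(b^-1 a^-2) = tr(a^-1 b^-1)*tr(a) - tr(a^-1 b^-1 a) = x*z - y
assemble the triple (tr(r) - 2; tr(r a) - x; tr(r b) - y)

x*y*z - x^2 - y^2; y*z - 2*x; x*z - 2*y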